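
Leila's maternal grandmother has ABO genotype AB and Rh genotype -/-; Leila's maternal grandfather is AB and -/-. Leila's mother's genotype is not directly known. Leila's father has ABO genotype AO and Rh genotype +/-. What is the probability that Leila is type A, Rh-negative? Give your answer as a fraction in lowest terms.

Leila's mother's ABO genotype from AB × AB: 1/4 AA, 1/2 AB, 1/4 BB.
Crossing each possibility with the father AO and summing P(type A): 1/4·1 + 1/2·1/2 + 1/4·0 = 1/2.
Similarly for Rh via the mother's Rh distribution: P(Rh-) = 1/2.
Independent loci: 1/2 × 1/2 = 1/4.

1/4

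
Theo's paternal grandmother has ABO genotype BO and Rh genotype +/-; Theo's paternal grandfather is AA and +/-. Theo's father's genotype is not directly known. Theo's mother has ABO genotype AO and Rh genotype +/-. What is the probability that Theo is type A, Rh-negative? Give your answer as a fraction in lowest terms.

5/32

Theo's father's ABO genotype from BO × AA: 1/2 AB, 1/2 AO.
Crossing each possibility with the mother AO and summing P(type A): 1/2·1/2 + 1/2·3/4 = 5/8.
Similarly for Rh via the father's Rh distribution: P(Rh-) = 1/4.
Independent loci: 5/8 × 1/4 = 5/32.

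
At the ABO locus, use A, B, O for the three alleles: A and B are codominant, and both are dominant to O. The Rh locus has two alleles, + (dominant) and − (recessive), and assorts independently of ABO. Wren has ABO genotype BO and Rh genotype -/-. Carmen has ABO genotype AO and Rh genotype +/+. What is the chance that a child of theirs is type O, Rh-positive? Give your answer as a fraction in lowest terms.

1/4

ABO cross BO × AO → offspring phenotypes: 1/4 O, 1/4 A, 1/4 B, 1/4 AB.
Rh cross -/- × +/+ → 1 Rh+.
Independent loci: P(type O, Rh-positive) = 1/4 × 1 = 1/4.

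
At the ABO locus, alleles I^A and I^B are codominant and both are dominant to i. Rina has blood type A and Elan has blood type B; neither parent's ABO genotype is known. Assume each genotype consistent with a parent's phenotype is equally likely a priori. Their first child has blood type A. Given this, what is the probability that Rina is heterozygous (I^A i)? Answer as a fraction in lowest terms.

Possible genotypes: Rina ∈ {I^A I^A, I^A i}; Elan ∈ {I^B I^B, I^B i}.
Weight each parental genotype pair by prior × P(type-A child):
  I^A I^A × I^B i: posterior weight 2/3.
  I^A i × I^B i: posterior weight 1/3.
Sum the posterior weight over pairs where Rina is I^A i: 1/3.

1/3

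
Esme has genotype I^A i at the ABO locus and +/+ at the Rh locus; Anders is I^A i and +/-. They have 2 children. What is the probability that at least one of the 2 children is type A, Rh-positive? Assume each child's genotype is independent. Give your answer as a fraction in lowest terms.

ABO cross I^A i × I^A i → 1/4 O, 3/4 A.
Rh cross +/+ × +/- → 1 Rh+; so P(type A, Rh-positive) = 3/4 × 1 = 3/4 per child.
P(none) = (1/4)^2 = 1/16; P(at least one) = 1 − 1/16 = 15/16.

15/16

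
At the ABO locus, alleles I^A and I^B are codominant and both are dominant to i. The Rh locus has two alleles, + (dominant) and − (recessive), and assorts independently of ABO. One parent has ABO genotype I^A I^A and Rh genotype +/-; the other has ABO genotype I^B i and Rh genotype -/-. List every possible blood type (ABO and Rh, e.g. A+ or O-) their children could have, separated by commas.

Gametes from I^A I^A × I^B i give offspring ABO genotypes I^A I^B, I^A i, i.e. phenotypes A, AB.
Rh cross +/- × -/- → phenotypes Rh+, Rh-.
Combining independently: A+, A-, AB+, AB-.

A+, A-, AB+, AB-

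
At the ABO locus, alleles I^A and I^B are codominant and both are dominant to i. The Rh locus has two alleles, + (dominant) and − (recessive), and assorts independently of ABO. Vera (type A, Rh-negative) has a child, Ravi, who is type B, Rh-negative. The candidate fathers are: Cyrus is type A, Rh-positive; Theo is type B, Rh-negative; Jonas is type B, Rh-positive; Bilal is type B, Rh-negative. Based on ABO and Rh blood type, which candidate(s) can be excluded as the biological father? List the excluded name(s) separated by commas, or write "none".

Cyrus

A candidate is excluded only if no genotype consistent with his phenotype could produce a type B, Rh-negative child with a type A, Rh-negative mother.
Cyrus (type A, Rh+): no genotype consistent with that phenotype can produce a type-B Rh- child with a type-A mother.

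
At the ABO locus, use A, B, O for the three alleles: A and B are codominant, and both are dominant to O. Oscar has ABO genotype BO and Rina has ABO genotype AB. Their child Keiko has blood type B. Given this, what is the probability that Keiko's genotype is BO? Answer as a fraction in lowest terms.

1/2

Cross BO × AB → 1/4 AB, 1/4 AO, 1/4 BB, 1/4 BO.
Type-B genotypes among offspring: BB (1/4), BO (1/4); total 1/2.
P(BO | type B) = (1/4) / (1/2) = 1/2.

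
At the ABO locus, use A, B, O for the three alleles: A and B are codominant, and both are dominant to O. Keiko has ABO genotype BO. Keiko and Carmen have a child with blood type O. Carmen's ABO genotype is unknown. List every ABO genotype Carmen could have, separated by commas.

AO, BO, OO

For each candidate genotype of Carmen, check whether crossing it with BO can produce every observed child phenotype.
  AA → possible child types {A, AB} ✗
  AB → possible child types {A, B, AB} ✗
  AO → possible child types {O, A, B, AB} ✓
  BB → possible child types {B} ✗
  BO → possible child types {O, B} ✓
  OO → possible child types {O, B} ✓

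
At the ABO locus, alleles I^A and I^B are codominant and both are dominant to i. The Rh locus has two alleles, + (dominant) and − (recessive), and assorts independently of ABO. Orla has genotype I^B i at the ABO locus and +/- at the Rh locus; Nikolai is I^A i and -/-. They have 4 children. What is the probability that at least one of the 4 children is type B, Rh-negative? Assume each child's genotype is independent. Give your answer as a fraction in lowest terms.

1695/4096

ABO cross I^B i × I^A i → 1/4 O, 1/4 A, 1/4 B, 1/4 AB.
Rh cross +/- × -/- → 1/2 Rh+, 1/2 Rh-; so P(type B, Rh-negative) = 1/4 × 1/2 = 1/8 per child.
P(none) = (7/8)^4 = 2401/4096; P(at least one) = 1 − 2401/4096 = 1695/4096.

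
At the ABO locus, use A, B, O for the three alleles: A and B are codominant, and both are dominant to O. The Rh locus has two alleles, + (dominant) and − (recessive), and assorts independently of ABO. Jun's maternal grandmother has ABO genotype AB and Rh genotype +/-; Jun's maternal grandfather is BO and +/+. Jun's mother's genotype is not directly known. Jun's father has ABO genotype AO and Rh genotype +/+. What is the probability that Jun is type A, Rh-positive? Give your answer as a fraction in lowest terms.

Jun's mother's ABO genotype from AB × BO: 1/4 AB, 1/4 AO, 1/4 BB, 1/4 BO.
Crossing each possibility with the father AO and summing P(type A): 1/4·1/2 + 1/4·3/4 + 1/4·0 + 1/4·1/4 = 3/8.
Similarly for Rh via the mother's Rh distribution: P(Rh+) = 1.
Independent loci: 3/8 × 1 = 3/8.

3/8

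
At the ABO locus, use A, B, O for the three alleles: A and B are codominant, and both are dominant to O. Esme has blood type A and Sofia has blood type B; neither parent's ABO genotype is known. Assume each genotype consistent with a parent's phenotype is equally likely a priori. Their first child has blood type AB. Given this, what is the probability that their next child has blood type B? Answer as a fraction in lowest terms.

5/36

Possible genotypes: Esme ∈ {AA, AO}; Sofia ∈ {BB, BO}.
Weight each parental genotype pair by prior × P(type-AB child):
  AA × BB: posterior weight 4/9; P(next child type B) = 0.
  AA × BO: posterior weight 2/9; P(next child type B) = 0.
  AO × BB: posterior weight 2/9; P(next child type B) = 1/2.
  AO × BO: posterior weight 1/9; P(next child type B) = 1/4.
Weighted sum = 5/36.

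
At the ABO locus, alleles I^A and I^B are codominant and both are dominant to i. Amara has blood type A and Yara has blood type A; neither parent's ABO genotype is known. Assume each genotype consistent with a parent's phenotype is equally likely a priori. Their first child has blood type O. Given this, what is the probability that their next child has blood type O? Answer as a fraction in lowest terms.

Possible genotypes: Amara ∈ {I^A I^A, I^A i}; Yara ∈ {I^A I^A, I^A i}.
Weight each parental genotype pair by prior × P(type-O child):
  I^A i × I^A i: posterior weight 1; P(next child type O) = 1/4.
Weighted sum = 1/4.

1/4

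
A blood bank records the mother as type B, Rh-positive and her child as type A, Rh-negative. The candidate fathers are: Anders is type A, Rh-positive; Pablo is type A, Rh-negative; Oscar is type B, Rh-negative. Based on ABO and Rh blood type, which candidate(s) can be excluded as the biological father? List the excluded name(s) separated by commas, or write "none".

A candidate is excluded only if no genotype consistent with his phenotype could produce a type A, Rh-negative child with a type B, Rh-positive mother.
Oscar (type B, Rh-): no genotype consistent with that phenotype can produce a type-A Rh- child with a type-B mother.

Oscar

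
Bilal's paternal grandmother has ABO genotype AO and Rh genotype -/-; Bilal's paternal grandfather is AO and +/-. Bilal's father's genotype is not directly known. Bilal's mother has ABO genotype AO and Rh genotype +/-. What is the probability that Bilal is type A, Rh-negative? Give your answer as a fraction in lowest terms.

Bilal's father's ABO genotype from AO × AO: 1/4 AA, 1/2 AO, 1/4 OO.
Crossing each possibility with the mother AO and summing P(type A): 1/4·1 + 1/2·3/4 + 1/4·1/2 = 3/4.
Similarly for Rh via the father's Rh distribution: P(Rh-) = 3/8.
Independent loci: 3/4 × 3/8 = 9/32.

9/32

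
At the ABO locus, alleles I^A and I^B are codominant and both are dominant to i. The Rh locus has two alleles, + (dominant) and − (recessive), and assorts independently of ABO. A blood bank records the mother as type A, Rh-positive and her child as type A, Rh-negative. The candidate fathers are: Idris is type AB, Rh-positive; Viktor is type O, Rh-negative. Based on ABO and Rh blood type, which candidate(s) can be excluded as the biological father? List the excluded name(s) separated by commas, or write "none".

none

A candidate is excluded only if no genotype consistent with his phenotype could produce a type A, Rh-negative child with a type A, Rh-positive mother.
Every candidate has at least one consistent genotype combination, so none can be excluded.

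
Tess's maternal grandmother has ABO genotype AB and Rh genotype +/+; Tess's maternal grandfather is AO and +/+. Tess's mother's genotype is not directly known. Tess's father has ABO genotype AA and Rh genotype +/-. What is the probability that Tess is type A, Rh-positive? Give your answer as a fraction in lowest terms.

Tess's mother's ABO genotype from AB × AO: 1/4 AA, 1/4 AB, 1/4 AO, 1/4 BO.
Crossing each possibility with the father AA and summing P(type A): 1/4·1 + 1/4·1/2 + 1/4·1 + 1/4·1/2 = 3/4.
Similarly for Rh via the mother's Rh distribution: P(Rh+) = 1.
Independent loci: 3/4 × 1 = 3/4.

3/4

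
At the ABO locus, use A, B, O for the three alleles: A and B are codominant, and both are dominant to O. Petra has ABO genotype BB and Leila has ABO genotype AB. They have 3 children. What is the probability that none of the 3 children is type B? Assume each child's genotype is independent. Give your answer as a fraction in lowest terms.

ABO cross BB × AB → 1/2 B, 1/2 AB.
So P(type B) = 1/2 per child.
P(not type B) = 1/2 for one child; (1/2)^3 = 1/8.

1/8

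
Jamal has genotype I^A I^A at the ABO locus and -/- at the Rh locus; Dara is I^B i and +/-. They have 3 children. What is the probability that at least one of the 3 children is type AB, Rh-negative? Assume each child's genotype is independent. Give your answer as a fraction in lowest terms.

37/64

ABO cross I^A I^A × I^B i → 1/2 A, 1/2 AB.
Rh cross -/- × +/- → 1/2 Rh+, 1/2 Rh-; so P(type AB, Rh-negative) = 1/2 × 1/2 = 1/4 per child.
P(none) = (3/4)^3 = 27/64; P(at least one) = 1 − 27/64 = 37/64.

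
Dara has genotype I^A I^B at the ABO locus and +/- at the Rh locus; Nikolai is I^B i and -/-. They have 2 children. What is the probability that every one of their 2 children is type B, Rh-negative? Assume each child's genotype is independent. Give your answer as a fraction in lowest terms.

ABO cross I^A I^B × I^B i → 1/4 A, 1/2 B, 1/4 AB.
Rh cross +/- × -/- → 1/2 Rh+, 1/2 Rh-; so P(type B, Rh-negative) = 1/2 × 1/2 = 1/4 per child.
All 2 independent: (1/4)^2 = 1/16.

1/16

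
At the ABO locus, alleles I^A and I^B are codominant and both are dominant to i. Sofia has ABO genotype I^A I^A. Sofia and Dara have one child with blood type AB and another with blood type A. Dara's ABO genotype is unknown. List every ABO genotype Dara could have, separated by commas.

I^A I^B, I^B i

For each candidate genotype of Dara, check whether crossing it with I^A I^A can produce every observed child phenotype.
  I^A I^A → possible child types {A} ✗
  I^A I^B → possible child types {A, AB} ✓
  I^A i → possible child types {A} ✗
  I^B I^B → possible child types {AB} ✗
  I^B i → possible child types {A, AB} ✓
  i i → possible child types {A} ✗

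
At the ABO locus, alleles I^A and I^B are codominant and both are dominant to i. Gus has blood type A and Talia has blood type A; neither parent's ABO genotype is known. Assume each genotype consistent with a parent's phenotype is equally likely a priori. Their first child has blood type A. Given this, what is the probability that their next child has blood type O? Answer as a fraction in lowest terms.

Possible genotypes: Gus ∈ {I^A I^A, I^A i}; Talia ∈ {I^A I^A, I^A i}.
Weight each parental genotype pair by prior × P(type-A child):
  I^A I^A × I^A I^A: posterior weight 4/15; P(next child type O) = 0.
  I^A I^A × I^A i: posterior weight 4/15; P(next child type O) = 0.
  I^A i × I^A I^A: posterior weight 4/15; P(next child type O) = 0.
  I^A i × I^A i: posterior weight 1/5; P(next child type O) = 1/4.
Weighted sum = 1/20.

1/20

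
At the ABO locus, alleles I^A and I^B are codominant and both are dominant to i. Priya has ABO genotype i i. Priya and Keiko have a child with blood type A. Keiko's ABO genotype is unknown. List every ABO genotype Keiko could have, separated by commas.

For each candidate genotype of Keiko, check whether crossing it with i i can produce every observed child phenotype.
  I^A I^A → possible child types {A} ✓
  I^A I^B → possible child types {A, B} ✓
  I^A i → possible child types {O, A} ✓
  I^B I^B → possible child types {B} ✗
  I^B i → possible child types {O, B} ✗
  i i → possible child types {O} ✗

I^A I^A, I^A I^B, I^A i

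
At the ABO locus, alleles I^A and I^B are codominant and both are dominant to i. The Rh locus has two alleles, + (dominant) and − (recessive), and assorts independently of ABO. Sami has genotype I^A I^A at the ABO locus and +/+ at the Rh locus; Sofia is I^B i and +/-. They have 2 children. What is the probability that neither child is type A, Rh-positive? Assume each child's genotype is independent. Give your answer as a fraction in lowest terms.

1/4

ABO cross I^A I^A × I^B i → 1/2 A, 1/2 AB.
Rh cross +/+ × +/- → 1 Rh+; so P(type A, Rh-positive) = 1/2 × 1 = 1/2 per child.
P(not type A, Rh-positive) = 1/2 for one child; (1/2)^2 = 1/4.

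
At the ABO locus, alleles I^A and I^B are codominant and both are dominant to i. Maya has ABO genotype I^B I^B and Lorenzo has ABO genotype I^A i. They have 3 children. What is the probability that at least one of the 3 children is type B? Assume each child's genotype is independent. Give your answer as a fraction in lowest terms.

ABO cross I^B I^B × I^A i → 1/2 B, 1/2 AB.
So P(type B) = 1/2 per child.
P(none) = (1/2)^3 = 1/8; P(at least one) = 1 − 1/8 = 7/8.

7/8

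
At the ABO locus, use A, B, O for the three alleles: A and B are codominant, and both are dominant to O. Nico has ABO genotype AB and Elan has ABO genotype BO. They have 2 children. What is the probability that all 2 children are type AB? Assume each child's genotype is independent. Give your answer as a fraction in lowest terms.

1/16

ABO cross AB × BO → 1/4 A, 1/2 B, 1/4 AB.
So P(type AB) = 1/4 per child.
All 2 independent: (1/4)^2 = 1/16.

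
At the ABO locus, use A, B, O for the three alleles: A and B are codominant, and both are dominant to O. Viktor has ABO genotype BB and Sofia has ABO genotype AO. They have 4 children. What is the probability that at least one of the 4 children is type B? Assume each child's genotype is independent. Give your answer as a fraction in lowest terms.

ABO cross BB × AO → 1/2 B, 1/2 AB.
So P(type B) = 1/2 per child.
P(none) = (1/2)^4 = 1/16; P(at least one) = 1 − 1/16 = 15/16.

15/16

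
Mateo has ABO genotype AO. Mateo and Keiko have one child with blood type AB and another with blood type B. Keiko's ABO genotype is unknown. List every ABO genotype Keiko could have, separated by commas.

For each candidate genotype of Keiko, check whether crossing it with AO can produce every observed child phenotype.
  AA → possible child types {A} ✗
  AB → possible child types {A, B, AB} ✓
  AO → possible child types {O, A} ✗
  BB → possible child types {B, AB} ✓
  BO → possible child types {O, A, B, AB} ✓
  OO → possible child types {O, A} ✗

AB, BB, BO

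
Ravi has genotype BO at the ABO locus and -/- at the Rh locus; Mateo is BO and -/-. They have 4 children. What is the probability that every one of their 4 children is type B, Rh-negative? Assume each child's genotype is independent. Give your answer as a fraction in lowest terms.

ABO cross BO × BO → 1/4 O, 3/4 B.
Rh cross -/- × -/- → 1 Rh-; so P(type B, Rh-negative) = 3/4 × 1 = 3/4 per child.
All 4 independent: (3/4)^4 = 81/256.

81/256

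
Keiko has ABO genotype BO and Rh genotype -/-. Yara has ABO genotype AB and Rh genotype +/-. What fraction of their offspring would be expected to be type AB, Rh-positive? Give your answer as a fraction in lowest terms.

ABO cross BO × AB → offspring phenotypes: 1/4 A, 1/2 B, 1/4 AB.
Rh cross -/- × +/- → 1/2 Rh+, 1/2 Rh-.
Independent loci: P(type AB, Rh-positive) = 1/4 × 1/2 = 1/8.

1/8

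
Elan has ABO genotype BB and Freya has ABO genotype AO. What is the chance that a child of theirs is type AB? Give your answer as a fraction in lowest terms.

ABO cross BB × AO → offspring phenotypes: 1/2 B, 1/2 AB.
So P(type AB) = 1/2.

1/2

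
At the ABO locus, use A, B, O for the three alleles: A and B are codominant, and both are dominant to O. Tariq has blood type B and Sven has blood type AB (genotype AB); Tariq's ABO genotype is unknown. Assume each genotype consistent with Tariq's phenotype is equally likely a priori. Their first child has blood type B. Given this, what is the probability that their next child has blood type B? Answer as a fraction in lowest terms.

Possible genotypes: Tariq ∈ {BB, BO}; Sven ∈ {AB}.
Weight each parental genotype pair by prior × P(type-B child):
  BB × AB: posterior weight 1/2; P(next child type B) = 1/2.
  BO × AB: posterior weight 1/2; P(next child type B) = 1/2.
Weighted sum = 1/2.

1/2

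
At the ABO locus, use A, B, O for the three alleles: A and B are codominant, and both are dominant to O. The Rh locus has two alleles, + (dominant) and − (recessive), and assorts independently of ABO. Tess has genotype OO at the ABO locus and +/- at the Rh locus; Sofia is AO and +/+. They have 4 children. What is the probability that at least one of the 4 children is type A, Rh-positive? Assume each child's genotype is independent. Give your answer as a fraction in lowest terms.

ABO cross OO × AO → 1/2 O, 1/2 A.
Rh cross +/- × +/+ → 1 Rh+; so P(type A, Rh-positive) = 1/2 × 1 = 1/2 per child.
P(none) = (1/2)^4 = 1/16; P(at least one) = 1 − 1/16 = 15/16.

15/16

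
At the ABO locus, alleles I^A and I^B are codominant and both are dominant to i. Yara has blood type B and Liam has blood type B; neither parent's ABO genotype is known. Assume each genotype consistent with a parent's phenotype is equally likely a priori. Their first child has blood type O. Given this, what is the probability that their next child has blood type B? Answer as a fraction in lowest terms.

Possible genotypes: Yara ∈ {I^B I^B, I^B i}; Liam ∈ {I^B I^B, I^B i}.
Weight each parental genotype pair by prior × P(type-O child):
  I^B i × I^B i: posterior weight 1; P(next child type B) = 3/4.
Weighted sum = 3/4.

3/4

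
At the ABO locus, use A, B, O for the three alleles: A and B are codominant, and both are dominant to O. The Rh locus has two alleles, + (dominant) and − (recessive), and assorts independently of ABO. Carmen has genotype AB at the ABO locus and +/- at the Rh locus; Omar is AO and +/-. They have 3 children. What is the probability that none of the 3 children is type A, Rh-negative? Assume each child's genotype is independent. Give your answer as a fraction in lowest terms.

ABO cross AB × AO → 1/2 A, 1/4 B, 1/4 AB.
Rh cross +/- × +/- → 3/4 Rh+, 1/4 Rh-; so P(type A, Rh-negative) = 1/2 × 1/4 = 1/8 per child.
P(not type A, Rh-negative) = 7/8 for one child; (7/8)^3 = 343/512.

343/512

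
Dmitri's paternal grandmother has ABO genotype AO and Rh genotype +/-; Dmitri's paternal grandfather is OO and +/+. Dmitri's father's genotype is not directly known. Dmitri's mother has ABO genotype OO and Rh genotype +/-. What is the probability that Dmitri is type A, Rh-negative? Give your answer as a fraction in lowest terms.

Dmitri's father's ABO genotype from AO × OO: 1/2 AO, 1/2 OO.
Crossing each possibility with the mother OO and summing P(type A): 1/2·1/2 + 1/2·0 = 1/4.
Similarly for Rh via the father's Rh distribution: P(Rh-) = 1/8.
Independent loci: 1/4 × 1/8 = 1/32.

1/32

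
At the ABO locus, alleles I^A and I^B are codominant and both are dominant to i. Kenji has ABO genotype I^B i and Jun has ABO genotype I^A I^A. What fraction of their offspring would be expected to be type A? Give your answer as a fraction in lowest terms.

1/2

ABO cross I^B i × I^A I^A → offspring phenotypes: 1/2 A, 1/2 AB.
So P(type A) = 1/2.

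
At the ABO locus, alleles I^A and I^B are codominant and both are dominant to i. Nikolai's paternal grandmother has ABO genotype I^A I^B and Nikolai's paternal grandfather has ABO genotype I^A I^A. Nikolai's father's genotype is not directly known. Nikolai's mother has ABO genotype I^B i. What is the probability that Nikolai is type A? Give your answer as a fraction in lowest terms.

3/8

Nikolai's father's ABO genotype from I^A I^B × I^A I^A: 1/2 I^A I^A, 1/2 I^A I^B.
Crossing each possibility with the mother I^B i and summing P(type A): 1/2·1/2 + 1/2·1/4 = 3/8.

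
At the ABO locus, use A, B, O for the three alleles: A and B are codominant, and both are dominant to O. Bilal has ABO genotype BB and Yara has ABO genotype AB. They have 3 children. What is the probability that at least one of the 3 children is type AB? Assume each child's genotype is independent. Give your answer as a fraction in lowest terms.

ABO cross BB × AB → 1/2 B, 1/2 AB.
So P(type AB) = 1/2 per child.
P(none) = (1/2)^3 = 1/8; P(at least one) = 1 − 1/8 = 7/8.

7/8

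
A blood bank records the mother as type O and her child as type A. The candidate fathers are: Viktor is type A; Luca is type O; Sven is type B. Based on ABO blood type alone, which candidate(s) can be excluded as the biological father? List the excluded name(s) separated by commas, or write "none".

Luca, Sven

A candidate is excluded only if no genotype consistent with his phenotype could produce a type A child with a type O mother.
Luca (type O): no genotype consistent with that phenotype can produce a type-A child with a type-O mother.
Sven (type B): no genotype consistent with that phenotype can produce a type-A child with a type-O mother.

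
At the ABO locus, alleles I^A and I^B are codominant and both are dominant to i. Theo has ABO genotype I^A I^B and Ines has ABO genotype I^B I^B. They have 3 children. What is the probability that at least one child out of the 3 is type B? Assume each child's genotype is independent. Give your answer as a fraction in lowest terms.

ABO cross I^A I^B × I^B I^B → 1/2 B, 1/2 AB.
So P(type B) = 1/2 per child.
P(none) = (1/2)^3 = 1/8; P(at least one) = 1 − 1/8 = 7/8.

7/8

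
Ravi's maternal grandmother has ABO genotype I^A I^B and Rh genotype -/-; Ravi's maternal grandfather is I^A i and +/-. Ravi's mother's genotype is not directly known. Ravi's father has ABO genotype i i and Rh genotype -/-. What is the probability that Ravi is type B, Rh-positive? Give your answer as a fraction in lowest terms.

Ravi's mother's ABO genotype from I^A I^B × I^A i: 1/4 I^A I^A, 1/4 I^A I^B, 1/4 I^A i, 1/4 I^B i.
Crossing each possibility with the father i i and summing P(type B): 1/4·0 + 1/4·1/2 + 1/4·0 + 1/4·1/2 = 1/4.
Similarly for Rh via the mother's Rh distribution: P(Rh+) = 1/4.
Independent loci: 1/4 × 1/4 = 1/16.

1/16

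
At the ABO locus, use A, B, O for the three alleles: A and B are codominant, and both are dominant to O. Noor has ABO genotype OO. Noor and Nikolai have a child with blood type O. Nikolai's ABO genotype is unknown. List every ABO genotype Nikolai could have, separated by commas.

AO, BO, OO

For each candidate genotype of Nikolai, check whether crossing it with OO can produce every observed child phenotype.
  AA → possible child types {A} ✗
  AB → possible child types {A, B} ✗
  AO → possible child types {O, A} ✓
  BB → possible child types {B} ✗
  BO → possible child types {O, B} ✓
  OO → possible child types {O} ✓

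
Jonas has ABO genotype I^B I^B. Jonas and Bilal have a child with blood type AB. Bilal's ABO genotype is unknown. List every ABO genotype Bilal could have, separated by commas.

I^A I^A, I^A I^B, I^A i

For each candidate genotype of Bilal, check whether crossing it with I^B I^B can produce every observed child phenotype.
  I^A I^A → possible child types {AB} ✓
  I^A I^B → possible child types {B, AB} ✓
  I^A i → possible child types {B, AB} ✓
  I^B I^B → possible child types {B} ✗
  I^B i → possible child types {B} ✗
  i i → possible child types {B} ✗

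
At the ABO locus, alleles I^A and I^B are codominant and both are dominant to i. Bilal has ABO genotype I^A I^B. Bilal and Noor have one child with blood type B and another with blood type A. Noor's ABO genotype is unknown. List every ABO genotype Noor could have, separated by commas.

I^A I^B, I^A i, I^B i, i i

For each candidate genotype of Noor, check whether crossing it with I^A I^B can produce every observed child phenotype.
  I^A I^A → possible child types {A, AB} ✗
  I^A I^B → possible child types {A, B, AB} ✓
  I^A i → possible child types {A, B, AB} ✓
  I^B I^B → possible child types {B, AB} ✗
  I^B i → possible child types {A, B, AB} ✓
  i i → possible child types {A, B} ✓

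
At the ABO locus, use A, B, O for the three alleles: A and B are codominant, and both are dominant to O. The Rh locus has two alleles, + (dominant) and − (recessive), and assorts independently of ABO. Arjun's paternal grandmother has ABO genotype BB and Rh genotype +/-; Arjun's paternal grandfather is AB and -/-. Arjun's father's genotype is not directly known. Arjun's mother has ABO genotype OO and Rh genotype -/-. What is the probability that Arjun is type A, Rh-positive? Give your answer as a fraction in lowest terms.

Arjun's father's ABO genotype from BB × AB: 1/2 AB, 1/2 BB.
Crossing each possibility with the mother OO and summing P(type A): 1/2·1/2 + 1/2·0 = 1/4.
Similarly for Rh via the father's Rh distribution: P(Rh+) = 1/4.
Independent loci: 1/4 × 1/4 = 1/16.

1/16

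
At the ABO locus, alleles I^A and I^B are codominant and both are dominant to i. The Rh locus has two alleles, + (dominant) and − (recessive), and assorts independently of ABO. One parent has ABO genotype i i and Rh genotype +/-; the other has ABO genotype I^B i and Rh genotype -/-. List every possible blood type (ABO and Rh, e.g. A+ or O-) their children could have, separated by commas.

Gametes from i i × I^B i give offspring ABO genotypes I^B i, i i, i.e. phenotypes O, B.
Rh cross +/- × -/- → phenotypes Rh+, Rh-.
Combining independently: O+, O-, B+, B-.

O+, O-, B+, B-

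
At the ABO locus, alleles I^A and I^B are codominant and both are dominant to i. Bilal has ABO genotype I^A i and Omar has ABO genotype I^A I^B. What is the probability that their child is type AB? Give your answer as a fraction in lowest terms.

ABO cross I^A i × I^A I^B → offspring phenotypes: 1/2 A, 1/4 B, 1/4 AB.
So P(type AB) = 1/4.

1/4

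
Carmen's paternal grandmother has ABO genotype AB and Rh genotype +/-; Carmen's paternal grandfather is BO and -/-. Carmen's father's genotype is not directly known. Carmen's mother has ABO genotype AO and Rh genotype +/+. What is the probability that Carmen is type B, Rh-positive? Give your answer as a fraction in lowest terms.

Carmen's father's ABO genotype from AB × BO: 1/4 AB, 1/4 AO, 1/4 BB, 1/4 BO.
Crossing each possibility with the mother AO and summing P(type B): 1/4·1/4 + 1/4·0 + 1/4·1/2 + 1/4·1/4 = 1/4.
Similarly for Rh via the father's Rh distribution: P(Rh+) = 1.
Independent loci: 1/4 × 1 = 1/4.

1/4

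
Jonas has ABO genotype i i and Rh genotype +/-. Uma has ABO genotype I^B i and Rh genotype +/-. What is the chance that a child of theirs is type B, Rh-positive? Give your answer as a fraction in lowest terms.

ABO cross i i × I^B i → offspring phenotypes: 1/2 O, 1/2 B.
Rh cross +/- × +/- → 3/4 Rh+, 1/4 Rh-.
Independent loci: P(type B, Rh-positive) = 1/2 × 3/4 = 3/8.

3/8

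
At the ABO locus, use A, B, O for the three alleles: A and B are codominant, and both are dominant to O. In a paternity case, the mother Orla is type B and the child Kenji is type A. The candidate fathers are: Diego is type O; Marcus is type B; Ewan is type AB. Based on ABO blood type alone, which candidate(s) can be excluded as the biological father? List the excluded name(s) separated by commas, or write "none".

A candidate is excluded only if no genotype consistent with his phenotype could produce a type A child with a type B mother.
Diego (type O): no genotype consistent with that phenotype can produce a type-A child with a type-B mother.
Marcus (type B): no genotype consistent with that phenotype can produce a type-A child with a type-B mother.

Diego, Marcus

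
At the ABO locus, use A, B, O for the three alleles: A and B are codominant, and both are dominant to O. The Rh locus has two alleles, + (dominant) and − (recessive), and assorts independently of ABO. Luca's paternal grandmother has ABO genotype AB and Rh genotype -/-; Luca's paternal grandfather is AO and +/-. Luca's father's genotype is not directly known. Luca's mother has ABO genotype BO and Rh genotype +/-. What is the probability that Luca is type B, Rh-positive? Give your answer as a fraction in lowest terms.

Luca's father's ABO genotype from AB × AO: 1/4 AA, 1/4 AB, 1/4 AO, 1/4 BO.
Crossing each possibility with the mother BO and summing P(type B): 1/4·0 + 1/4·1/2 + 1/4·1/4 + 1/4·3/4 = 3/8.
Similarly for Rh via the father's Rh distribution: P(Rh+) = 5/8.
Independent loci: 3/8 × 5/8 = 15/64.

15/64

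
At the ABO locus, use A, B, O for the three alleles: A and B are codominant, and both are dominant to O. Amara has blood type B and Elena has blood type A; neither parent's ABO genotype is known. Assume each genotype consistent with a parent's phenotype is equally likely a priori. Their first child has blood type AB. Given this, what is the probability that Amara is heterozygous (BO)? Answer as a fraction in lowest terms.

1/3

Possible genotypes: Amara ∈ {BB, BO}; Elena ∈ {AA, AO}.
Weight each parental genotype pair by prior × P(type-AB child):
  BB × AA: posterior weight 4/9.
  BB × AO: posterior weight 2/9.
  BO × AA: posterior weight 2/9.
  BO × AO: posterior weight 1/9.
Sum the posterior weight over pairs where Amara is BO: 1/3.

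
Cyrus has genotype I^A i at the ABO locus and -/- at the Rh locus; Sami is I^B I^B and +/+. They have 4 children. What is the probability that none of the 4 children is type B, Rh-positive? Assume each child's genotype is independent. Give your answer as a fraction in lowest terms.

ABO cross I^A i × I^B I^B → 1/2 B, 1/2 AB.
Rh cross -/- × +/+ → 1 Rh+; so P(type B, Rh-positive) = 1/2 × 1 = 1/2 per child.
P(not type B, Rh-positive) = 1/2 for one child; (1/2)^4 = 1/16.

1/16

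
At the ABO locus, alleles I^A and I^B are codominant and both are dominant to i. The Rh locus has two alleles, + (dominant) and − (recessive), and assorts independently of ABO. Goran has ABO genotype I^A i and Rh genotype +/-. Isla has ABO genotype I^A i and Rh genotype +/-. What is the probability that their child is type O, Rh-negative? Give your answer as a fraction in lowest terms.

1/16

ABO cross I^A i × I^A i → offspring phenotypes: 1/4 O, 3/4 A.
Rh cross +/- × +/- → 3/4 Rh+, 1/4 Rh-.
Independent loci: P(type O, Rh-negative) = 1/4 × 1/4 = 1/16.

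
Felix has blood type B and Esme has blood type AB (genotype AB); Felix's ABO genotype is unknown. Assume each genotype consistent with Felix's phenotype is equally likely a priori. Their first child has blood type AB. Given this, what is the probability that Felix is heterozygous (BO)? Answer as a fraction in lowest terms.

1/3

Possible genotypes: Felix ∈ {BB, BO}; Esme ∈ {AB}.
Weight each parental genotype pair by prior × P(type-AB child):
  BB × AB: posterior weight 2/3.
  BO × AB: posterior weight 1/3.
Sum the posterior weight over pairs where Felix is BO: 1/3.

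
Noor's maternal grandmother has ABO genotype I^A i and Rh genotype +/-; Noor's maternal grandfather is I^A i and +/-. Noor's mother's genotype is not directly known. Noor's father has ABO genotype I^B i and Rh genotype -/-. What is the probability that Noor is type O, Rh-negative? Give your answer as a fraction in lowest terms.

Noor's mother's ABO genotype from I^A i × I^A i: 1/4 I^A I^A, 1/2 I^A i, 1/4 i i.
Crossing each possibility with the father I^B i and summing P(type O): 1/4·0 + 1/2·1/4 + 1/4·1/2 = 1/4.
Similarly for Rh via the mother's Rh distribution: P(Rh-) = 1/2.
Independent loci: 1/4 × 1/2 = 1/8.

1/8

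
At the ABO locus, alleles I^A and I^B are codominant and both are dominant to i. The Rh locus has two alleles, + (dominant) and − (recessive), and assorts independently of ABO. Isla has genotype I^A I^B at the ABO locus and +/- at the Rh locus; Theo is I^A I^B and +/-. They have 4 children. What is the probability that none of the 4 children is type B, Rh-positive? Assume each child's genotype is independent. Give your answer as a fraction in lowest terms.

ABO cross I^A I^B × I^A I^B → 1/4 A, 1/4 B, 1/2 AB.
Rh cross +/- × +/- → 3/4 Rh+, 1/4 Rh-; so P(type B, Rh-positive) = 1/4 × 3/4 = 3/16 per child.
P(not type B, Rh-positive) = 13/16 for one child; (13/16)^4 = 28561/65536.

28561/65536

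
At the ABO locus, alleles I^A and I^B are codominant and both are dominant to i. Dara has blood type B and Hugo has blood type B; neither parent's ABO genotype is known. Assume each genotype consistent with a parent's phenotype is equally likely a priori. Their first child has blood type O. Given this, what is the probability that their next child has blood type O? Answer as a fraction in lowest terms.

Possible genotypes: Dara ∈ {I^B I^B, I^B i}; Hugo ∈ {I^B I^B, I^B i}.
Weight each parental genotype pair by prior × P(type-O child):
  I^B i × I^B i: posterior weight 1; P(next child type O) = 1/4.
Weighted sum = 1/4.

1/4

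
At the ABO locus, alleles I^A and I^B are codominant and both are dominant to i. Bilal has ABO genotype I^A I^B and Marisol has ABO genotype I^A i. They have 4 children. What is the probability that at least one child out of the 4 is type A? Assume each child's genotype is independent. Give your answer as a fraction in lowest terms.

ABO cross I^A I^B × I^A i → 1/2 A, 1/4 B, 1/4 AB.
So P(type A) = 1/2 per child.
P(none) = (1/2)^4 = 1/16; P(at least one) = 1 − 1/16 = 15/16.

15/16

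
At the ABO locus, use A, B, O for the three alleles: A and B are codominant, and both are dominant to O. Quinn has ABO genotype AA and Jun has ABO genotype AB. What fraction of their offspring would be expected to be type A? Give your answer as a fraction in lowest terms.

ABO cross AA × AB → offspring phenotypes: 1/2 A, 1/2 AB.
So P(type A) = 1/2.

1/2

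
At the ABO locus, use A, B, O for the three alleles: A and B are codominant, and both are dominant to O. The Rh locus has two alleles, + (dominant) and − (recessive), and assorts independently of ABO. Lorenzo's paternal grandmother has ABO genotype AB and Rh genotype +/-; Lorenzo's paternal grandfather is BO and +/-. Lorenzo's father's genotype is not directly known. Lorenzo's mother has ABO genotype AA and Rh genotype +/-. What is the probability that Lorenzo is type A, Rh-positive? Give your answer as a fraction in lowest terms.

Lorenzo's father's ABO genotype from AB × BO: 1/4 AB, 1/4 AO, 1/4 BB, 1/4 BO.
Crossing each possibility with the mother AA and summing P(type A): 1/4·1/2 + 1/4·1 + 1/4·0 + 1/4·1/2 = 1/2.
Similarly for Rh via the father's Rh distribution: P(Rh+) = 3/4.
Independent loci: 1/2 × 3/4 = 3/8.

3/8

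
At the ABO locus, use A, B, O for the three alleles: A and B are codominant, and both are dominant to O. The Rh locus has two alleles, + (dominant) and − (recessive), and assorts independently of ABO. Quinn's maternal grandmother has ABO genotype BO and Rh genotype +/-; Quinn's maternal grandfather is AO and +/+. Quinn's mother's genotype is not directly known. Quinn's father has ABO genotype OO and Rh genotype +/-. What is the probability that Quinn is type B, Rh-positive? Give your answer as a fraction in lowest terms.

7/32

Quinn's mother's ABO genotype from BO × AO: 1/4 AB, 1/4 AO, 1/4 BO, 1/4 OO.
Crossing each possibility with the father OO and summing P(type B): 1/4·1/2 + 1/4·0 + 1/4·1/2 + 1/4·0 = 1/4.
Similarly for Rh via the mother's Rh distribution: P(Rh+) = 7/8.
Independent loci: 1/4 × 7/8 = 7/32.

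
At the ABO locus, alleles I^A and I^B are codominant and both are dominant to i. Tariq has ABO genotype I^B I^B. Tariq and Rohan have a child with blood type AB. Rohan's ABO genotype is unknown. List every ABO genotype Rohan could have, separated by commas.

For each candidate genotype of Rohan, check whether crossing it with I^B I^B can produce every observed child phenotype.
  I^A I^A → possible child types {AB} ✓
  I^A I^B → possible child types {B, AB} ✓
  I^A i → possible child types {B, AB} ✓
  I^B I^B → possible child types {B} ✗
  I^B i → possible child types {B} ✗
  i i → possible child types {B} ✗

I^A I^A, I^A I^B, I^A i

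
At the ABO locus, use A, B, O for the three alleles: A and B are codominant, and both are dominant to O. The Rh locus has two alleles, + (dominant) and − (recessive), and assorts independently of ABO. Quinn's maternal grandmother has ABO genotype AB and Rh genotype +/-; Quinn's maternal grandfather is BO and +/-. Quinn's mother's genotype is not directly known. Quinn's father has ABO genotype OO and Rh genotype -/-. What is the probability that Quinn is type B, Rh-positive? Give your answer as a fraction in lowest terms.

1/4

Quinn's mother's ABO genotype from AB × BO: 1/4 AB, 1/4 AO, 1/4 BB, 1/4 BO.
Crossing each possibility with the father OO and summing P(type B): 1/4·1/2 + 1/4·0 + 1/4·1 + 1/4·1/2 = 1/2.
Similarly for Rh via the mother's Rh distribution: P(Rh+) = 1/2.
Independent loci: 1/2 × 1/2 = 1/4.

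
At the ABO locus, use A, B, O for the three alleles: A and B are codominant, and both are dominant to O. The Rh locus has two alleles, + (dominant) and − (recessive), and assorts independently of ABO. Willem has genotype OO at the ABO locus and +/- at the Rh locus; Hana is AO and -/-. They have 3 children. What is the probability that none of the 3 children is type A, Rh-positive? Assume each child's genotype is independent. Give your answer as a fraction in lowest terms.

ABO cross OO × AO → 1/2 O, 1/2 A.
Rh cross +/- × -/- → 1/2 Rh+, 1/2 Rh-; so P(type A, Rh-positive) = 1/2 × 1/2 = 1/4 per child.
P(not type A, Rh-positive) = 3/4 for one child; (3/4)^3 = 27/64.

27/64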